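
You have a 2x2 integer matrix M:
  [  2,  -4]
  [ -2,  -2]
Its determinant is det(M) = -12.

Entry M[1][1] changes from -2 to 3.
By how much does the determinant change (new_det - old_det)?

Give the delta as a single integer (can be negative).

Answer: 10

Derivation:
Cofactor C_11 = 2
Entry delta = 3 - -2 = 5
Det delta = entry_delta * cofactor = 5 * 2 = 10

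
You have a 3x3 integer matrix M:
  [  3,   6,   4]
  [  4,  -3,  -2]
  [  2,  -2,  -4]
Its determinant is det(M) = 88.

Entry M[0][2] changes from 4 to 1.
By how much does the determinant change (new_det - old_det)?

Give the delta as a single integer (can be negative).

Answer: 6

Derivation:
Cofactor C_02 = -2
Entry delta = 1 - 4 = -3
Det delta = entry_delta * cofactor = -3 * -2 = 6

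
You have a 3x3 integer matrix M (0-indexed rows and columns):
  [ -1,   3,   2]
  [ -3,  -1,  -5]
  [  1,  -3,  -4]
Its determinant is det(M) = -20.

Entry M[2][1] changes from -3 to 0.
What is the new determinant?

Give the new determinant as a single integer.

Answer: -53

Derivation:
det is linear in row 2: changing M[2][1] by delta changes det by delta * cofactor(2,1).
Cofactor C_21 = (-1)^(2+1) * minor(2,1) = -11
Entry delta = 0 - -3 = 3
Det delta = 3 * -11 = -33
New det = -20 + -33 = -53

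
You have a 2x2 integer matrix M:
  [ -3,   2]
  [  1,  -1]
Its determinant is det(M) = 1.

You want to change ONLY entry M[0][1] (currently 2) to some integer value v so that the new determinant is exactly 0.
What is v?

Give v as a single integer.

det is linear in entry M[0][1]: det = old_det + (v - 2) * C_01
Cofactor C_01 = -1
Want det = 0: 1 + (v - 2) * -1 = 0
  (v - 2) = -1 / -1 = 1
  v = 2 + (1) = 3

Answer: 3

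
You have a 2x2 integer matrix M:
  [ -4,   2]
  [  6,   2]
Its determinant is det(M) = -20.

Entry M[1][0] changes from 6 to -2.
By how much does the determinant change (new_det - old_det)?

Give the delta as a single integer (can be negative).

Cofactor C_10 = -2
Entry delta = -2 - 6 = -8
Det delta = entry_delta * cofactor = -8 * -2 = 16

Answer: 16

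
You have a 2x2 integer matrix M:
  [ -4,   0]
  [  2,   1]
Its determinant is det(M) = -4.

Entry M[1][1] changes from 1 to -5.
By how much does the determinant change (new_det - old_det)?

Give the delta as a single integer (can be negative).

Cofactor C_11 = -4
Entry delta = -5 - 1 = -6
Det delta = entry_delta * cofactor = -6 * -4 = 24

Answer: 24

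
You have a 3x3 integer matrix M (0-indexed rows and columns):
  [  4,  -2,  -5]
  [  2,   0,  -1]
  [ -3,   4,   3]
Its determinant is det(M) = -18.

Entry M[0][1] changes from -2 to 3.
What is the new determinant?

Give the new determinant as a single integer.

det is linear in row 0: changing M[0][1] by delta changes det by delta * cofactor(0,1).
Cofactor C_01 = (-1)^(0+1) * minor(0,1) = -3
Entry delta = 3 - -2 = 5
Det delta = 5 * -3 = -15
New det = -18 + -15 = -33

Answer: -33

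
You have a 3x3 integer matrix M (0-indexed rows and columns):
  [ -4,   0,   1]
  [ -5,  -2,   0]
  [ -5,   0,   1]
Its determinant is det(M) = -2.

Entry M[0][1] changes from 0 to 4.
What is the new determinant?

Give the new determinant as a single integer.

Answer: 18

Derivation:
det is linear in row 0: changing M[0][1] by delta changes det by delta * cofactor(0,1).
Cofactor C_01 = (-1)^(0+1) * minor(0,1) = 5
Entry delta = 4 - 0 = 4
Det delta = 4 * 5 = 20
New det = -2 + 20 = 18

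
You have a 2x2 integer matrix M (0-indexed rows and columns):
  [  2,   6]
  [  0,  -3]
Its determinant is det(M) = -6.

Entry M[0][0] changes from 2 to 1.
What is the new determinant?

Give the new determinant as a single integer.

Answer: -3

Derivation:
det is linear in row 0: changing M[0][0] by delta changes det by delta * cofactor(0,0).
Cofactor C_00 = (-1)^(0+0) * minor(0,0) = -3
Entry delta = 1 - 2 = -1
Det delta = -1 * -3 = 3
New det = -6 + 3 = -3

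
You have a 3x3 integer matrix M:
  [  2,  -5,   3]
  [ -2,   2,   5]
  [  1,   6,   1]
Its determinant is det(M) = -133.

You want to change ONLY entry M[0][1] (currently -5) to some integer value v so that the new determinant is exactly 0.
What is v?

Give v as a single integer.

Answer: 14

Derivation:
det is linear in entry M[0][1]: det = old_det + (v - -5) * C_01
Cofactor C_01 = 7
Want det = 0: -133 + (v - -5) * 7 = 0
  (v - -5) = 133 / 7 = 19
  v = -5 + (19) = 14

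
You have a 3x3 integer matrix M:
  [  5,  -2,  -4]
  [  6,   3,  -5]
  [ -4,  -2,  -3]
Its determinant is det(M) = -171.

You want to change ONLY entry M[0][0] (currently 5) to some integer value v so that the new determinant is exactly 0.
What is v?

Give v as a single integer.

Answer: -4

Derivation:
det is linear in entry M[0][0]: det = old_det + (v - 5) * C_00
Cofactor C_00 = -19
Want det = 0: -171 + (v - 5) * -19 = 0
  (v - 5) = 171 / -19 = -9
  v = 5 + (-9) = -4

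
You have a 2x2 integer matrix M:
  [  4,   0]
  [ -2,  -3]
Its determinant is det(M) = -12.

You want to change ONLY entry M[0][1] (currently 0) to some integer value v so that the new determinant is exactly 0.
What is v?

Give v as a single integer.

Answer: 6

Derivation:
det is linear in entry M[0][1]: det = old_det + (v - 0) * C_01
Cofactor C_01 = 2
Want det = 0: -12 + (v - 0) * 2 = 0
  (v - 0) = 12 / 2 = 6
  v = 0 + (6) = 6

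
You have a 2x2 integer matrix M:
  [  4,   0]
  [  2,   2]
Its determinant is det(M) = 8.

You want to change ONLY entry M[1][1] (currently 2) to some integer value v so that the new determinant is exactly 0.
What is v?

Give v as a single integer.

det is linear in entry M[1][1]: det = old_det + (v - 2) * C_11
Cofactor C_11 = 4
Want det = 0: 8 + (v - 2) * 4 = 0
  (v - 2) = -8 / 4 = -2
  v = 2 + (-2) = 0

Answer: 0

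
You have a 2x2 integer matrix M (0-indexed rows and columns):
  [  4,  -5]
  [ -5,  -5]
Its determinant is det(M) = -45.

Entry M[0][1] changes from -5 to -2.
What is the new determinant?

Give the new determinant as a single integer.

det is linear in row 0: changing M[0][1] by delta changes det by delta * cofactor(0,1).
Cofactor C_01 = (-1)^(0+1) * minor(0,1) = 5
Entry delta = -2 - -5 = 3
Det delta = 3 * 5 = 15
New det = -45 + 15 = -30

Answer: -30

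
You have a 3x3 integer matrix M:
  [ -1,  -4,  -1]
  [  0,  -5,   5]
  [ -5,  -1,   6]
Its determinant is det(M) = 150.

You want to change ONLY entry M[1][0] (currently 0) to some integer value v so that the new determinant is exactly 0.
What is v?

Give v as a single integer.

det is linear in entry M[1][0]: det = old_det + (v - 0) * C_10
Cofactor C_10 = 25
Want det = 0: 150 + (v - 0) * 25 = 0
  (v - 0) = -150 / 25 = -6
  v = 0 + (-6) = -6

Answer: -6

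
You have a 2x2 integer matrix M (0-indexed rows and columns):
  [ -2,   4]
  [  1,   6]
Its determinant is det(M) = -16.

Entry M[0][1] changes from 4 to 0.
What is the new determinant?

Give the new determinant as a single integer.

Answer: -12

Derivation:
det is linear in row 0: changing M[0][1] by delta changes det by delta * cofactor(0,1).
Cofactor C_01 = (-1)^(0+1) * minor(0,1) = -1
Entry delta = 0 - 4 = -4
Det delta = -4 * -1 = 4
New det = -16 + 4 = -12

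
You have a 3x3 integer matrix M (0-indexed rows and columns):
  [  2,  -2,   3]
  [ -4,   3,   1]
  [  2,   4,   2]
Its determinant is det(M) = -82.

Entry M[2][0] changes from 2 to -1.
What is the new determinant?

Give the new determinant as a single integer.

Answer: -49

Derivation:
det is linear in row 2: changing M[2][0] by delta changes det by delta * cofactor(2,0).
Cofactor C_20 = (-1)^(2+0) * minor(2,0) = -11
Entry delta = -1 - 2 = -3
Det delta = -3 * -11 = 33
New det = -82 + 33 = -49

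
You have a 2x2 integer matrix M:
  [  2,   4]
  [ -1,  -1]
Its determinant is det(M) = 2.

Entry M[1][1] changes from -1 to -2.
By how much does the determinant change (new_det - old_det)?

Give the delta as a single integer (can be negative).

Cofactor C_11 = 2
Entry delta = -2 - -1 = -1
Det delta = entry_delta * cofactor = -1 * 2 = -2

Answer: -2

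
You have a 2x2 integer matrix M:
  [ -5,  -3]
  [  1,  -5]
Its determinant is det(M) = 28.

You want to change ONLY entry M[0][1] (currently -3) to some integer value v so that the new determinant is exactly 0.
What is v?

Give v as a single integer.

det is linear in entry M[0][1]: det = old_det + (v - -3) * C_01
Cofactor C_01 = -1
Want det = 0: 28 + (v - -3) * -1 = 0
  (v - -3) = -28 / -1 = 28
  v = -3 + (28) = 25

Answer: 25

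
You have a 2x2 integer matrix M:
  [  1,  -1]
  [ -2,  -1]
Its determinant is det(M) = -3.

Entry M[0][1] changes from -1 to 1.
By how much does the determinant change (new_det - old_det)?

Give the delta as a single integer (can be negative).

Cofactor C_01 = 2
Entry delta = 1 - -1 = 2
Det delta = entry_delta * cofactor = 2 * 2 = 4

Answer: 4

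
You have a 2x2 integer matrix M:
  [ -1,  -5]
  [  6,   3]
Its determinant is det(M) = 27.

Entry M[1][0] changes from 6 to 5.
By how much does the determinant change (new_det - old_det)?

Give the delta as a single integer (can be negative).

Answer: -5

Derivation:
Cofactor C_10 = 5
Entry delta = 5 - 6 = -1
Det delta = entry_delta * cofactor = -1 * 5 = -5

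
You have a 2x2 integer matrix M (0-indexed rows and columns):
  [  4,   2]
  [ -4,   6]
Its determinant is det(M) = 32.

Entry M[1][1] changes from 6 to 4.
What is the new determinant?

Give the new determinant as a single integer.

det is linear in row 1: changing M[1][1] by delta changes det by delta * cofactor(1,1).
Cofactor C_11 = (-1)^(1+1) * minor(1,1) = 4
Entry delta = 4 - 6 = -2
Det delta = -2 * 4 = -8
New det = 32 + -8 = 24

Answer: 24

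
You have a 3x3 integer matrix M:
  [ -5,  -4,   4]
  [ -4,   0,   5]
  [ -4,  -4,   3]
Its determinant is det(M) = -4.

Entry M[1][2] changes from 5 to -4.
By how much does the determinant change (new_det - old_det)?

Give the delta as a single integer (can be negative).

Answer: 36

Derivation:
Cofactor C_12 = -4
Entry delta = -4 - 5 = -9
Det delta = entry_delta * cofactor = -9 * -4 = 36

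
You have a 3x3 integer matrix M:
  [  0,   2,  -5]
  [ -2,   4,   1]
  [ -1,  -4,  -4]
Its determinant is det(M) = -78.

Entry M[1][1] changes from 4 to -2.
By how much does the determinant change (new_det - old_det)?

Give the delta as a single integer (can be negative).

Cofactor C_11 = -5
Entry delta = -2 - 4 = -6
Det delta = entry_delta * cofactor = -6 * -5 = 30

Answer: 30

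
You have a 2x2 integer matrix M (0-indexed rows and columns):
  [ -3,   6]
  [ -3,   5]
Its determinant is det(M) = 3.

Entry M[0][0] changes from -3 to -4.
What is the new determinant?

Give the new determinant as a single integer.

Answer: -2

Derivation:
det is linear in row 0: changing M[0][0] by delta changes det by delta * cofactor(0,0).
Cofactor C_00 = (-1)^(0+0) * minor(0,0) = 5
Entry delta = -4 - -3 = -1
Det delta = -1 * 5 = -5
New det = 3 + -5 = -2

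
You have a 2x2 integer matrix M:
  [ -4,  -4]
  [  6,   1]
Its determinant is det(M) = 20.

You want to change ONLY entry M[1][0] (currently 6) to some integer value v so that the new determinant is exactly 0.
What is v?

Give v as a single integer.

det is linear in entry M[1][0]: det = old_det + (v - 6) * C_10
Cofactor C_10 = 4
Want det = 0: 20 + (v - 6) * 4 = 0
  (v - 6) = -20 / 4 = -5
  v = 6 + (-5) = 1

Answer: 1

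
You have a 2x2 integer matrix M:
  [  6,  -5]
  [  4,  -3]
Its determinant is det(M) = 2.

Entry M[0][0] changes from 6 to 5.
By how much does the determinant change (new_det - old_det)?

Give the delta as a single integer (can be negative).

Cofactor C_00 = -3
Entry delta = 5 - 6 = -1
Det delta = entry_delta * cofactor = -1 * -3 = 3

Answer: 3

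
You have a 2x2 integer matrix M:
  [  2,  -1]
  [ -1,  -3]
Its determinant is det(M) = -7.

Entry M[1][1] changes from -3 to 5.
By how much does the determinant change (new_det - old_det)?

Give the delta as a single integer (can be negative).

Answer: 16

Derivation:
Cofactor C_11 = 2
Entry delta = 5 - -3 = 8
Det delta = entry_delta * cofactor = 8 * 2 = 16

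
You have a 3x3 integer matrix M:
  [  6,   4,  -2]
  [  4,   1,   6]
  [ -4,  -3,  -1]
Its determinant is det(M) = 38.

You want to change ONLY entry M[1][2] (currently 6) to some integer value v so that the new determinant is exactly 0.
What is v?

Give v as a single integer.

Answer: -13

Derivation:
det is linear in entry M[1][2]: det = old_det + (v - 6) * C_12
Cofactor C_12 = 2
Want det = 0: 38 + (v - 6) * 2 = 0
  (v - 6) = -38 / 2 = -19
  v = 6 + (-19) = -13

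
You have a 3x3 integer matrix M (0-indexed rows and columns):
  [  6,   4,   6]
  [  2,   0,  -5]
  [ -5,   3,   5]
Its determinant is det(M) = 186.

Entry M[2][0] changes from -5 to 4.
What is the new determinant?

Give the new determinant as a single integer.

Answer: 6

Derivation:
det is linear in row 2: changing M[2][0] by delta changes det by delta * cofactor(2,0).
Cofactor C_20 = (-1)^(2+0) * minor(2,0) = -20
Entry delta = 4 - -5 = 9
Det delta = 9 * -20 = -180
New det = 186 + -180 = 6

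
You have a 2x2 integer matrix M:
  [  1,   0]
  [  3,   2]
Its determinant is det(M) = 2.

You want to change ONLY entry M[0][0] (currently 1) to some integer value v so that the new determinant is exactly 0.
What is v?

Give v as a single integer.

Answer: 0

Derivation:
det is linear in entry M[0][0]: det = old_det + (v - 1) * C_00
Cofactor C_00 = 2
Want det = 0: 2 + (v - 1) * 2 = 0
  (v - 1) = -2 / 2 = -1
  v = 1 + (-1) = 0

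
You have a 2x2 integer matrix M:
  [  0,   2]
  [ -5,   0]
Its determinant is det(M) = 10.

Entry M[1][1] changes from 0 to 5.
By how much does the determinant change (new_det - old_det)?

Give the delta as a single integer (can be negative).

Answer: 0

Derivation:
Cofactor C_11 = 0
Entry delta = 5 - 0 = 5
Det delta = entry_delta * cofactor = 5 * 0 = 0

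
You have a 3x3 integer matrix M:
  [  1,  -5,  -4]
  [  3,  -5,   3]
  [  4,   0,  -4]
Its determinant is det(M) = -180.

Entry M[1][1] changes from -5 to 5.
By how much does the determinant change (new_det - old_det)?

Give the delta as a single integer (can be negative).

Cofactor C_11 = 12
Entry delta = 5 - -5 = 10
Det delta = entry_delta * cofactor = 10 * 12 = 120

Answer: 120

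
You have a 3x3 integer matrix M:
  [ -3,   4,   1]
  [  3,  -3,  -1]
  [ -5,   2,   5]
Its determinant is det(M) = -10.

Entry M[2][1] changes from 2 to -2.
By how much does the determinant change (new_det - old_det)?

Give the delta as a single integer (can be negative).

Cofactor C_21 = 0
Entry delta = -2 - 2 = -4
Det delta = entry_delta * cofactor = -4 * 0 = 0

Answer: 0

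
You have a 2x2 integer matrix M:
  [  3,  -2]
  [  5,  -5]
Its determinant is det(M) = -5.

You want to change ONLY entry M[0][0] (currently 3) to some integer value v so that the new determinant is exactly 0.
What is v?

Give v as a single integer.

Answer: 2

Derivation:
det is linear in entry M[0][0]: det = old_det + (v - 3) * C_00
Cofactor C_00 = -5
Want det = 0: -5 + (v - 3) * -5 = 0
  (v - 3) = 5 / -5 = -1
  v = 3 + (-1) = 2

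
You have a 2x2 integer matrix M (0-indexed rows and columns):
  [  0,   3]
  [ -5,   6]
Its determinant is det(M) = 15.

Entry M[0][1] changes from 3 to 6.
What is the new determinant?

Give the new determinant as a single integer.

Answer: 30

Derivation:
det is linear in row 0: changing M[0][1] by delta changes det by delta * cofactor(0,1).
Cofactor C_01 = (-1)^(0+1) * minor(0,1) = 5
Entry delta = 6 - 3 = 3
Det delta = 3 * 5 = 15
New det = 15 + 15 = 30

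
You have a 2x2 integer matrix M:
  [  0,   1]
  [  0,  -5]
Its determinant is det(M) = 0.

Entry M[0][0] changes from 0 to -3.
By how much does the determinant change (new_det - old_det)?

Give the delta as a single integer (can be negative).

Answer: 15

Derivation:
Cofactor C_00 = -5
Entry delta = -3 - 0 = -3
Det delta = entry_delta * cofactor = -3 * -5 = 15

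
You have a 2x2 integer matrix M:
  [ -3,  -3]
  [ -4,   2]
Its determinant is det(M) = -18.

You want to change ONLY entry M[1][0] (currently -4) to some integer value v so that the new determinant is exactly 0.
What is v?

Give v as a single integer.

Answer: 2

Derivation:
det is linear in entry M[1][0]: det = old_det + (v - -4) * C_10
Cofactor C_10 = 3
Want det = 0: -18 + (v - -4) * 3 = 0
  (v - -4) = 18 / 3 = 6
  v = -4 + (6) = 2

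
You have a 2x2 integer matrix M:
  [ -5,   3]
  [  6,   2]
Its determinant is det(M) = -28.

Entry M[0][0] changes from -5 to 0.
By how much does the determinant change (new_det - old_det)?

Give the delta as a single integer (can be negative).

Answer: 10

Derivation:
Cofactor C_00 = 2
Entry delta = 0 - -5 = 5
Det delta = entry_delta * cofactor = 5 * 2 = 10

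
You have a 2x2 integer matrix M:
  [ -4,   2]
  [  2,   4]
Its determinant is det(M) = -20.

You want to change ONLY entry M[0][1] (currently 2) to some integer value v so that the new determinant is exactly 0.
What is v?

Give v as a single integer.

det is linear in entry M[0][1]: det = old_det + (v - 2) * C_01
Cofactor C_01 = -2
Want det = 0: -20 + (v - 2) * -2 = 0
  (v - 2) = 20 / -2 = -10
  v = 2 + (-10) = -8

Answer: -8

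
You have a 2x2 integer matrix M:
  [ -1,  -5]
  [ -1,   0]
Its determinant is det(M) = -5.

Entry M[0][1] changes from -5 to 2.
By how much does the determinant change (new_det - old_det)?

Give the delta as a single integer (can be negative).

Answer: 7

Derivation:
Cofactor C_01 = 1
Entry delta = 2 - -5 = 7
Det delta = entry_delta * cofactor = 7 * 1 = 7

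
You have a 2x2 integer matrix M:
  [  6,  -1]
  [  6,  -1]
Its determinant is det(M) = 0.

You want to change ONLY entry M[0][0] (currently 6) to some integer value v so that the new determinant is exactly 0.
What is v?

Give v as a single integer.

det is linear in entry M[0][0]: det = old_det + (v - 6) * C_00
Cofactor C_00 = -1
Want det = 0: 0 + (v - 6) * -1 = 0
  (v - 6) = 0 / -1 = 0
  v = 6 + (0) = 6

Answer: 6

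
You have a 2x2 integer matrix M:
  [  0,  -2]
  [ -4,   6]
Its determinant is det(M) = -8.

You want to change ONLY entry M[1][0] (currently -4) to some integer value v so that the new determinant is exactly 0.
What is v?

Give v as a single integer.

det is linear in entry M[1][0]: det = old_det + (v - -4) * C_10
Cofactor C_10 = 2
Want det = 0: -8 + (v - -4) * 2 = 0
  (v - -4) = 8 / 2 = 4
  v = -4 + (4) = 0

Answer: 0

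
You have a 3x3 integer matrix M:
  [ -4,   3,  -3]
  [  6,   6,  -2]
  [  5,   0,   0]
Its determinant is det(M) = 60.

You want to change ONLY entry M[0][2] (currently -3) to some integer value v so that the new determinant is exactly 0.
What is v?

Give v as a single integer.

det is linear in entry M[0][2]: det = old_det + (v - -3) * C_02
Cofactor C_02 = -30
Want det = 0: 60 + (v - -3) * -30 = 0
  (v - -3) = -60 / -30 = 2
  v = -3 + (2) = -1

Answer: -1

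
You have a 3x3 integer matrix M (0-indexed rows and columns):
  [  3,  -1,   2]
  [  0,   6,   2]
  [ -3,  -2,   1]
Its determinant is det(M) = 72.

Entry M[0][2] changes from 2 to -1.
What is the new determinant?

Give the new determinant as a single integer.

det is linear in row 0: changing M[0][2] by delta changes det by delta * cofactor(0,2).
Cofactor C_02 = (-1)^(0+2) * minor(0,2) = 18
Entry delta = -1 - 2 = -3
Det delta = -3 * 18 = -54
New det = 72 + -54 = 18

Answer: 18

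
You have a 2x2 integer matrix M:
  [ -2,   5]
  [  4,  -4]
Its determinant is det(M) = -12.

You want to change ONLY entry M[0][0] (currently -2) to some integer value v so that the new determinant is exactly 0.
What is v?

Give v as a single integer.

det is linear in entry M[0][0]: det = old_det + (v - -2) * C_00
Cofactor C_00 = -4
Want det = 0: -12 + (v - -2) * -4 = 0
  (v - -2) = 12 / -4 = -3
  v = -2 + (-3) = -5

Answer: -5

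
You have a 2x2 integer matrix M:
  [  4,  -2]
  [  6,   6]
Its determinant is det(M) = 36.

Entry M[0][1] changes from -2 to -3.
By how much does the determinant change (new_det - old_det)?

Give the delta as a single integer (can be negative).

Answer: 6

Derivation:
Cofactor C_01 = -6
Entry delta = -3 - -2 = -1
Det delta = entry_delta * cofactor = -1 * -6 = 6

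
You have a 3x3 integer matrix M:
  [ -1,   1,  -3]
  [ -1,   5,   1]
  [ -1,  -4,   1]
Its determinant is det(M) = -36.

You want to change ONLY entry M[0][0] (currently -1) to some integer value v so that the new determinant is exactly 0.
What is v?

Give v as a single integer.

det is linear in entry M[0][0]: det = old_det + (v - -1) * C_00
Cofactor C_00 = 9
Want det = 0: -36 + (v - -1) * 9 = 0
  (v - -1) = 36 / 9 = 4
  v = -1 + (4) = 3

Answer: 3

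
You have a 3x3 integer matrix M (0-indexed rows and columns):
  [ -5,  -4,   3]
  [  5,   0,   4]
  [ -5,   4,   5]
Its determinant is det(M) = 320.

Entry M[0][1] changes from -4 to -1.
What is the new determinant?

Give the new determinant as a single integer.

det is linear in row 0: changing M[0][1] by delta changes det by delta * cofactor(0,1).
Cofactor C_01 = (-1)^(0+1) * minor(0,1) = -45
Entry delta = -1 - -4 = 3
Det delta = 3 * -45 = -135
New det = 320 + -135 = 185

Answer: 185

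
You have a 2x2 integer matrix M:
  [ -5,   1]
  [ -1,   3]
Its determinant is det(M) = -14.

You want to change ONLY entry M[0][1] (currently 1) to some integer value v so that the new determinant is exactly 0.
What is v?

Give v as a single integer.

det is linear in entry M[0][1]: det = old_det + (v - 1) * C_01
Cofactor C_01 = 1
Want det = 0: -14 + (v - 1) * 1 = 0
  (v - 1) = 14 / 1 = 14
  v = 1 + (14) = 15

Answer: 15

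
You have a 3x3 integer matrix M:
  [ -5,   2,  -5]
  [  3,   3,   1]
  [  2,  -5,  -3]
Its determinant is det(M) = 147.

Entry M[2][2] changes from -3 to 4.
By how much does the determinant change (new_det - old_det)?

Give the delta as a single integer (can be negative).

Cofactor C_22 = -21
Entry delta = 4 - -3 = 7
Det delta = entry_delta * cofactor = 7 * -21 = -147

Answer: -147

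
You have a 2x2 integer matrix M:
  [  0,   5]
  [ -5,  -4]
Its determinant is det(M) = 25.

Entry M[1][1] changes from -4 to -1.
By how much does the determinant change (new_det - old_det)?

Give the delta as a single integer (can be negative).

Cofactor C_11 = 0
Entry delta = -1 - -4 = 3
Det delta = entry_delta * cofactor = 3 * 0 = 0

Answer: 0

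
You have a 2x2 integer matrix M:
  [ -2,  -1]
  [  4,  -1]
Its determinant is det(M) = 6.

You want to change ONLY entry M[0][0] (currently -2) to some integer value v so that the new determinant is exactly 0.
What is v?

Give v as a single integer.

Answer: 4

Derivation:
det is linear in entry M[0][0]: det = old_det + (v - -2) * C_00
Cofactor C_00 = -1
Want det = 0: 6 + (v - -2) * -1 = 0
  (v - -2) = -6 / -1 = 6
  v = -2 + (6) = 4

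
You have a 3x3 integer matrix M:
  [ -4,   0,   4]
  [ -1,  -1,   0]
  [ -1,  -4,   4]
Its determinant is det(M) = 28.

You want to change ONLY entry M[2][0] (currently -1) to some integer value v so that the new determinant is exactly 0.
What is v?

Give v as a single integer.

det is linear in entry M[2][0]: det = old_det + (v - -1) * C_20
Cofactor C_20 = 4
Want det = 0: 28 + (v - -1) * 4 = 0
  (v - -1) = -28 / 4 = -7
  v = -1 + (-7) = -8

Answer: -8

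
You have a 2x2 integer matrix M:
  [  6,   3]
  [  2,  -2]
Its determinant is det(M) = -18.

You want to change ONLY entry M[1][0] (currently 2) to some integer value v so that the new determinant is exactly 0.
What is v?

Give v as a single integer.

Answer: -4

Derivation:
det is linear in entry M[1][0]: det = old_det + (v - 2) * C_10
Cofactor C_10 = -3
Want det = 0: -18 + (v - 2) * -3 = 0
  (v - 2) = 18 / -3 = -6
  v = 2 + (-6) = -4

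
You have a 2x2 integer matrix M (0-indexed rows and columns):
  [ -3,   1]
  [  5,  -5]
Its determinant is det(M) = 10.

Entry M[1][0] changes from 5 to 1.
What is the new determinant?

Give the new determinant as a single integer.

det is linear in row 1: changing M[1][0] by delta changes det by delta * cofactor(1,0).
Cofactor C_10 = (-1)^(1+0) * minor(1,0) = -1
Entry delta = 1 - 5 = -4
Det delta = -4 * -1 = 4
New det = 10 + 4 = 14

Answer: 14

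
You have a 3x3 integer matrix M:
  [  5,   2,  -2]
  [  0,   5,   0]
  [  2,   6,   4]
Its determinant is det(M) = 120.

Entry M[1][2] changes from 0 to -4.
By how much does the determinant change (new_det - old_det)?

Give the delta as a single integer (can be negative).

Cofactor C_12 = -26
Entry delta = -4 - 0 = -4
Det delta = entry_delta * cofactor = -4 * -26 = 104

Answer: 104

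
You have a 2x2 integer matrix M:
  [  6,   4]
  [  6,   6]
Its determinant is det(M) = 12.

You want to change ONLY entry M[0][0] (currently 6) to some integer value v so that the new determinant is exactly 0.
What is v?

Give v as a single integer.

Answer: 4

Derivation:
det is linear in entry M[0][0]: det = old_det + (v - 6) * C_00
Cofactor C_00 = 6
Want det = 0: 12 + (v - 6) * 6 = 0
  (v - 6) = -12 / 6 = -2
  v = 6 + (-2) = 4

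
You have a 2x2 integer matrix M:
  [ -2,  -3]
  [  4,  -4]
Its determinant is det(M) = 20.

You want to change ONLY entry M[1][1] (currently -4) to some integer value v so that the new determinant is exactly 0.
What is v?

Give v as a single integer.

det is linear in entry M[1][1]: det = old_det + (v - -4) * C_11
Cofactor C_11 = -2
Want det = 0: 20 + (v - -4) * -2 = 0
  (v - -4) = -20 / -2 = 10
  v = -4 + (10) = 6

Answer: 6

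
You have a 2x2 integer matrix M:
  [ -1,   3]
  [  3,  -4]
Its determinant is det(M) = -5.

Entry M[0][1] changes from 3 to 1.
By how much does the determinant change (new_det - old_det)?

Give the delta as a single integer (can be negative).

Answer: 6

Derivation:
Cofactor C_01 = -3
Entry delta = 1 - 3 = -2
Det delta = entry_delta * cofactor = -2 * -3 = 6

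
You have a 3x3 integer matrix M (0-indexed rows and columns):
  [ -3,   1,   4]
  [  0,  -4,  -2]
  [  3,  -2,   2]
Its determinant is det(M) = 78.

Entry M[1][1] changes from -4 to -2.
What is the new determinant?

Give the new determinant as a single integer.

Answer: 42

Derivation:
det is linear in row 1: changing M[1][1] by delta changes det by delta * cofactor(1,1).
Cofactor C_11 = (-1)^(1+1) * minor(1,1) = -18
Entry delta = -2 - -4 = 2
Det delta = 2 * -18 = -36
New det = 78 + -36 = 42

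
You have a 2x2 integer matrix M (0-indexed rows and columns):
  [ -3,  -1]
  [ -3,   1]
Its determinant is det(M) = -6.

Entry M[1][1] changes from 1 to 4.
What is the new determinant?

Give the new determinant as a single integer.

det is linear in row 1: changing M[1][1] by delta changes det by delta * cofactor(1,1).
Cofactor C_11 = (-1)^(1+1) * minor(1,1) = -3
Entry delta = 4 - 1 = 3
Det delta = 3 * -3 = -9
New det = -6 + -9 = -15

Answer: -15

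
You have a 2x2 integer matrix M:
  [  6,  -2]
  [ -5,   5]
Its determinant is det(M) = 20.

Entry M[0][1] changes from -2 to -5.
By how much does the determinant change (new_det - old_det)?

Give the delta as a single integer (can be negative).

Answer: -15

Derivation:
Cofactor C_01 = 5
Entry delta = -5 - -2 = -3
Det delta = entry_delta * cofactor = -3 * 5 = -15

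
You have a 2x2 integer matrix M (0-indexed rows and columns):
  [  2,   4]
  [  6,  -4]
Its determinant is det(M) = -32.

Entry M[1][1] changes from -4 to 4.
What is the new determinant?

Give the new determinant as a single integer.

Answer: -16

Derivation:
det is linear in row 1: changing M[1][1] by delta changes det by delta * cofactor(1,1).
Cofactor C_11 = (-1)^(1+1) * minor(1,1) = 2
Entry delta = 4 - -4 = 8
Det delta = 8 * 2 = 16
New det = -32 + 16 = -16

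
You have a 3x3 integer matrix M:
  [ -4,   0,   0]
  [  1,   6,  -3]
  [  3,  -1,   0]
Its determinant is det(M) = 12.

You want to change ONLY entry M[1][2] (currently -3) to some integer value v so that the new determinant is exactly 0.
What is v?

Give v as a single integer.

det is linear in entry M[1][2]: det = old_det + (v - -3) * C_12
Cofactor C_12 = -4
Want det = 0: 12 + (v - -3) * -4 = 0
  (v - -3) = -12 / -4 = 3
  v = -3 + (3) = 0

Answer: 0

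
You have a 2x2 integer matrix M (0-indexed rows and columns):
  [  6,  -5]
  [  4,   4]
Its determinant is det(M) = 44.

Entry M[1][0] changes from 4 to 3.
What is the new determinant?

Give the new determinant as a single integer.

Answer: 39

Derivation:
det is linear in row 1: changing M[1][0] by delta changes det by delta * cofactor(1,0).
Cofactor C_10 = (-1)^(1+0) * minor(1,0) = 5
Entry delta = 3 - 4 = -1
Det delta = -1 * 5 = -5
New det = 44 + -5 = 39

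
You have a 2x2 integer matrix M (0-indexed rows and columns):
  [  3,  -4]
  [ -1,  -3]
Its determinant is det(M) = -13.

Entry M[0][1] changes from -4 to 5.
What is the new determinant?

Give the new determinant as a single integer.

Answer: -4

Derivation:
det is linear in row 0: changing M[0][1] by delta changes det by delta * cofactor(0,1).
Cofactor C_01 = (-1)^(0+1) * minor(0,1) = 1
Entry delta = 5 - -4 = 9
Det delta = 9 * 1 = 9
New det = -13 + 9 = -4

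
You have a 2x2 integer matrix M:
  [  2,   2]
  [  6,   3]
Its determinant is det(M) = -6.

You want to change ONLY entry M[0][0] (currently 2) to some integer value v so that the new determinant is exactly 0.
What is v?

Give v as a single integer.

det is linear in entry M[0][0]: det = old_det + (v - 2) * C_00
Cofactor C_00 = 3
Want det = 0: -6 + (v - 2) * 3 = 0
  (v - 2) = 6 / 3 = 2
  v = 2 + (2) = 4

Answer: 4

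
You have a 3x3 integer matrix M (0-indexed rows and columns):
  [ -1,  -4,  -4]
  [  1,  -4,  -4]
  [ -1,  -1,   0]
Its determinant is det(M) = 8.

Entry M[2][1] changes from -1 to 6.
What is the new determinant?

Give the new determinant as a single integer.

Answer: -48

Derivation:
det is linear in row 2: changing M[2][1] by delta changes det by delta * cofactor(2,1).
Cofactor C_21 = (-1)^(2+1) * minor(2,1) = -8
Entry delta = 6 - -1 = 7
Det delta = 7 * -8 = -56
New det = 8 + -56 = -48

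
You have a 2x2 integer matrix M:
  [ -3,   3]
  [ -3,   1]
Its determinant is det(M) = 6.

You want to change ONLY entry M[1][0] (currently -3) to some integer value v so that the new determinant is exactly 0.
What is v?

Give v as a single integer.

det is linear in entry M[1][0]: det = old_det + (v - -3) * C_10
Cofactor C_10 = -3
Want det = 0: 6 + (v - -3) * -3 = 0
  (v - -3) = -6 / -3 = 2
  v = -3 + (2) = -1

Answer: -1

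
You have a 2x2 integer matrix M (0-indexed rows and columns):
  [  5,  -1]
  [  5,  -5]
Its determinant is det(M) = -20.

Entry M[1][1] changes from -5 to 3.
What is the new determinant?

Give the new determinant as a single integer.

Answer: 20

Derivation:
det is linear in row 1: changing M[1][1] by delta changes det by delta * cofactor(1,1).
Cofactor C_11 = (-1)^(1+1) * minor(1,1) = 5
Entry delta = 3 - -5 = 8
Det delta = 8 * 5 = 40
New det = -20 + 40 = 20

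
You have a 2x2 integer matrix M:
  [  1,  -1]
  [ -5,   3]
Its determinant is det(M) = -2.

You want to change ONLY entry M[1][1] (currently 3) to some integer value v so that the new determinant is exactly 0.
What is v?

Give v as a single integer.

Answer: 5

Derivation:
det is linear in entry M[1][1]: det = old_det + (v - 3) * C_11
Cofactor C_11 = 1
Want det = 0: -2 + (v - 3) * 1 = 0
  (v - 3) = 2 / 1 = 2
  v = 3 + (2) = 5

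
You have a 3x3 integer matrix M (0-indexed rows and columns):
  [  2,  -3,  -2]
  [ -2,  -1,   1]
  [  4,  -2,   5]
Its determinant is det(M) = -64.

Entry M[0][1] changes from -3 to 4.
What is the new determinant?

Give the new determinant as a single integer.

Answer: 34

Derivation:
det is linear in row 0: changing M[0][1] by delta changes det by delta * cofactor(0,1).
Cofactor C_01 = (-1)^(0+1) * minor(0,1) = 14
Entry delta = 4 - -3 = 7
Det delta = 7 * 14 = 98
New det = -64 + 98 = 34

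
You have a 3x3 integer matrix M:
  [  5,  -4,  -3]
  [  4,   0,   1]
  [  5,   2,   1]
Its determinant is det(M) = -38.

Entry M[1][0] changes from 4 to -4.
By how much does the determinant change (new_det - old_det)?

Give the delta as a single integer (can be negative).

Answer: 16

Derivation:
Cofactor C_10 = -2
Entry delta = -4 - 4 = -8
Det delta = entry_delta * cofactor = -8 * -2 = 16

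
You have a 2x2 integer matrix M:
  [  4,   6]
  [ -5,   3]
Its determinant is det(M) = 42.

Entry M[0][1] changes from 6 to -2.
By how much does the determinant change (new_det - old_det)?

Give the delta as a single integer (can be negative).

Answer: -40

Derivation:
Cofactor C_01 = 5
Entry delta = -2 - 6 = -8
Det delta = entry_delta * cofactor = -8 * 5 = -40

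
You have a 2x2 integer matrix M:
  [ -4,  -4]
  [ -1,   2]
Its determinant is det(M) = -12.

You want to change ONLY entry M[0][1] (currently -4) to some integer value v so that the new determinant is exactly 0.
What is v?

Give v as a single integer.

det is linear in entry M[0][1]: det = old_det + (v - -4) * C_01
Cofactor C_01 = 1
Want det = 0: -12 + (v - -4) * 1 = 0
  (v - -4) = 12 / 1 = 12
  v = -4 + (12) = 8

Answer: 8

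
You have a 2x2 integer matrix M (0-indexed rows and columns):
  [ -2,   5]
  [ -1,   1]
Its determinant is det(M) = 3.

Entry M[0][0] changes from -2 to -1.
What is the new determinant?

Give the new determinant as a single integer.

Answer: 4

Derivation:
det is linear in row 0: changing M[0][0] by delta changes det by delta * cofactor(0,0).
Cofactor C_00 = (-1)^(0+0) * minor(0,0) = 1
Entry delta = -1 - -2 = 1
Det delta = 1 * 1 = 1
New det = 3 + 1 = 4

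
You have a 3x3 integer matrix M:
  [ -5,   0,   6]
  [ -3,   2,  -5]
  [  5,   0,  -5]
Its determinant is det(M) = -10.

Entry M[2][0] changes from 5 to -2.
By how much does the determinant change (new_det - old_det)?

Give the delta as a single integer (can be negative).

Answer: 84

Derivation:
Cofactor C_20 = -12
Entry delta = -2 - 5 = -7
Det delta = entry_delta * cofactor = -7 * -12 = 84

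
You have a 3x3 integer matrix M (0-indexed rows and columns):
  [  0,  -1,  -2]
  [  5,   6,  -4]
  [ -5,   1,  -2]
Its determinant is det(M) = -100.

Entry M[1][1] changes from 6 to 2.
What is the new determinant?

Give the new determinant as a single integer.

det is linear in row 1: changing M[1][1] by delta changes det by delta * cofactor(1,1).
Cofactor C_11 = (-1)^(1+1) * minor(1,1) = -10
Entry delta = 2 - 6 = -4
Det delta = -4 * -10 = 40
New det = -100 + 40 = -60

Answer: -60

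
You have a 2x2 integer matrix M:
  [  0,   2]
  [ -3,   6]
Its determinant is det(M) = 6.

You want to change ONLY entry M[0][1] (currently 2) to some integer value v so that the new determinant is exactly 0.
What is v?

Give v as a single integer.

Answer: 0

Derivation:
det is linear in entry M[0][1]: det = old_det + (v - 2) * C_01
Cofactor C_01 = 3
Want det = 0: 6 + (v - 2) * 3 = 0
  (v - 2) = -6 / 3 = -2
  v = 2 + (-2) = 0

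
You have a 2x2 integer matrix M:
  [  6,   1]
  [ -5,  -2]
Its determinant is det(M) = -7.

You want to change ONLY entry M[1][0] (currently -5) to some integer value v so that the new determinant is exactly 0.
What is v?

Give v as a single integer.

det is linear in entry M[1][0]: det = old_det + (v - -5) * C_10
Cofactor C_10 = -1
Want det = 0: -7 + (v - -5) * -1 = 0
  (v - -5) = 7 / -1 = -7
  v = -5 + (-7) = -12

Answer: -12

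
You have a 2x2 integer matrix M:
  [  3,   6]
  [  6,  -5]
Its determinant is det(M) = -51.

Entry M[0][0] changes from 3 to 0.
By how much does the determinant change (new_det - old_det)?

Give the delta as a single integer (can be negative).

Cofactor C_00 = -5
Entry delta = 0 - 3 = -3
Det delta = entry_delta * cofactor = -3 * -5 = 15

Answer: 15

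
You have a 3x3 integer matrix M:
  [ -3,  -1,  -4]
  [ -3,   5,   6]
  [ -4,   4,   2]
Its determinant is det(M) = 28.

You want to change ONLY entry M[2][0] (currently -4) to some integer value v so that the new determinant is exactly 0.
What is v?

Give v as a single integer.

Answer: -6

Derivation:
det is linear in entry M[2][0]: det = old_det + (v - -4) * C_20
Cofactor C_20 = 14
Want det = 0: 28 + (v - -4) * 14 = 0
  (v - -4) = -28 / 14 = -2
  v = -4 + (-2) = -6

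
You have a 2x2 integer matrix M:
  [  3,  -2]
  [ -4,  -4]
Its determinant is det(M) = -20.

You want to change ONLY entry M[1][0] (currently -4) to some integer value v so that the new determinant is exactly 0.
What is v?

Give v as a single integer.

det is linear in entry M[1][0]: det = old_det + (v - -4) * C_10
Cofactor C_10 = 2
Want det = 0: -20 + (v - -4) * 2 = 0
  (v - -4) = 20 / 2 = 10
  v = -4 + (10) = 6

Answer: 6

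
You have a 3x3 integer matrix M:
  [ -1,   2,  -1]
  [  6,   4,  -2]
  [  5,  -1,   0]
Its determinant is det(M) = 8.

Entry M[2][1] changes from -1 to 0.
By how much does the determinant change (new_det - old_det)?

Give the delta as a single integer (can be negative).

Answer: -8

Derivation:
Cofactor C_21 = -8
Entry delta = 0 - -1 = 1
Det delta = entry_delta * cofactor = 1 * -8 = -8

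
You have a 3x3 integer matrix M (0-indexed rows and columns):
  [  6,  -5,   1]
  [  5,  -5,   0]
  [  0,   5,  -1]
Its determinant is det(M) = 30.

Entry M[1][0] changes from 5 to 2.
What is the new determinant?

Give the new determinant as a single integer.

Answer: 30

Derivation:
det is linear in row 1: changing M[1][0] by delta changes det by delta * cofactor(1,0).
Cofactor C_10 = (-1)^(1+0) * minor(1,0) = 0
Entry delta = 2 - 5 = -3
Det delta = -3 * 0 = 0
New det = 30 + 0 = 30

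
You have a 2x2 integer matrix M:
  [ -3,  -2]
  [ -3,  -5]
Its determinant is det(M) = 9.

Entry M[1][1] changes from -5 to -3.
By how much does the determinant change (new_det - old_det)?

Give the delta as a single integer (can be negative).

Cofactor C_11 = -3
Entry delta = -3 - -5 = 2
Det delta = entry_delta * cofactor = 2 * -3 = -6

Answer: -6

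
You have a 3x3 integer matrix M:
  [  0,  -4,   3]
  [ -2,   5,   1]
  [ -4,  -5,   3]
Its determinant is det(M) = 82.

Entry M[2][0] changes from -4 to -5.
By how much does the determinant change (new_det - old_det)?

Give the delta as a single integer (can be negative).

Cofactor C_20 = -19
Entry delta = -5 - -4 = -1
Det delta = entry_delta * cofactor = -1 * -19 = 19

Answer: 19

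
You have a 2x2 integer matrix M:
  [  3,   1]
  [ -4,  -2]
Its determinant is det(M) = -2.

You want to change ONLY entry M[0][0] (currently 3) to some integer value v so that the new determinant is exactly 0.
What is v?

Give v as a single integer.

det is linear in entry M[0][0]: det = old_det + (v - 3) * C_00
Cofactor C_00 = -2
Want det = 0: -2 + (v - 3) * -2 = 0
  (v - 3) = 2 / -2 = -1
  v = 3 + (-1) = 2

Answer: 2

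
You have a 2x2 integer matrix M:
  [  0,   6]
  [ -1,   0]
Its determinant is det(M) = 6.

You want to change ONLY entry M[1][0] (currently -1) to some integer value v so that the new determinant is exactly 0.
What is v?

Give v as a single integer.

det is linear in entry M[1][0]: det = old_det + (v - -1) * C_10
Cofactor C_10 = -6
Want det = 0: 6 + (v - -1) * -6 = 0
  (v - -1) = -6 / -6 = 1
  v = -1 + (1) = 0

Answer: 0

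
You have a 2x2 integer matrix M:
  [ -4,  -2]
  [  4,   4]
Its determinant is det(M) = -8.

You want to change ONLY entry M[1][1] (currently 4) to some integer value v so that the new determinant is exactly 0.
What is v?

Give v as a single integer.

Answer: 2

Derivation:
det is linear in entry M[1][1]: det = old_det + (v - 4) * C_11
Cofactor C_11 = -4
Want det = 0: -8 + (v - 4) * -4 = 0
  (v - 4) = 8 / -4 = -2
  v = 4 + (-2) = 2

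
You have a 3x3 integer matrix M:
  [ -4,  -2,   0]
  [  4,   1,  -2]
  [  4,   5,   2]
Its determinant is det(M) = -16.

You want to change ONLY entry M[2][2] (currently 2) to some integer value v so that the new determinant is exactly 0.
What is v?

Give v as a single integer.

Answer: 6

Derivation:
det is linear in entry M[2][2]: det = old_det + (v - 2) * C_22
Cofactor C_22 = 4
Want det = 0: -16 + (v - 2) * 4 = 0
  (v - 2) = 16 / 4 = 4
  v = 2 + (4) = 6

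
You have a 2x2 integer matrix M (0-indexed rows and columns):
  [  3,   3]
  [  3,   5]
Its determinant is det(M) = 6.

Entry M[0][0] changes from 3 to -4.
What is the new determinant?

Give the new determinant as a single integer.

Answer: -29

Derivation:
det is linear in row 0: changing M[0][0] by delta changes det by delta * cofactor(0,0).
Cofactor C_00 = (-1)^(0+0) * minor(0,0) = 5
Entry delta = -4 - 3 = -7
Det delta = -7 * 5 = -35
New det = 6 + -35 = -29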